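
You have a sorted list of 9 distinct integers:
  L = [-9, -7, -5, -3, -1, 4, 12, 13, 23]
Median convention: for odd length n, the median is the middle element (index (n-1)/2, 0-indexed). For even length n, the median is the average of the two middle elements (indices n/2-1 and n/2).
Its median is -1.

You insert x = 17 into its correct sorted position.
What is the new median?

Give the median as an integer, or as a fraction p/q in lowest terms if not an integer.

Old list (sorted, length 9): [-9, -7, -5, -3, -1, 4, 12, 13, 23]
Old median = -1
Insert x = 17
Old length odd (9). Middle was index 4 = -1.
New length even (10). New median = avg of two middle elements.
x = 17: 8 elements are < x, 1 elements are > x.
New sorted list: [-9, -7, -5, -3, -1, 4, 12, 13, 17, 23]
New median = 3/2

Answer: 3/2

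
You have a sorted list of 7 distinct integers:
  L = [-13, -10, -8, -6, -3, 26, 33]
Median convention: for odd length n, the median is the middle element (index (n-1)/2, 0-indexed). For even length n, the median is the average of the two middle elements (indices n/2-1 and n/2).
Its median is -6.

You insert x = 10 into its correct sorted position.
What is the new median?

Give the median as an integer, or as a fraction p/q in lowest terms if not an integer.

Answer: -9/2

Derivation:
Old list (sorted, length 7): [-13, -10, -8, -6, -3, 26, 33]
Old median = -6
Insert x = 10
Old length odd (7). Middle was index 3 = -6.
New length even (8). New median = avg of two middle elements.
x = 10: 5 elements are < x, 2 elements are > x.
New sorted list: [-13, -10, -8, -6, -3, 10, 26, 33]
New median = -9/2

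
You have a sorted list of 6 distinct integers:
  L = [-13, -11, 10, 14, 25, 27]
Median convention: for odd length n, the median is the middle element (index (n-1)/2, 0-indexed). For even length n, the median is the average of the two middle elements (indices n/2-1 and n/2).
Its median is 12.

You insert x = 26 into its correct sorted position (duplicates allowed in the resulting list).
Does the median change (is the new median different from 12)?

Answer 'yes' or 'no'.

Old median = 12
Insert x = 26
New median = 14
Changed? yes

Answer: yes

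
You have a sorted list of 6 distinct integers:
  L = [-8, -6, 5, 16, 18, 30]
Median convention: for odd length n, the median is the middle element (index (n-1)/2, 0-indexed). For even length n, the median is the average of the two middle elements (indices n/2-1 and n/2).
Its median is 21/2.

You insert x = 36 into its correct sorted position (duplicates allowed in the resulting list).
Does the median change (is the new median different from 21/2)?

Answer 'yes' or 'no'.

Old median = 21/2
Insert x = 36
New median = 16
Changed? yes

Answer: yes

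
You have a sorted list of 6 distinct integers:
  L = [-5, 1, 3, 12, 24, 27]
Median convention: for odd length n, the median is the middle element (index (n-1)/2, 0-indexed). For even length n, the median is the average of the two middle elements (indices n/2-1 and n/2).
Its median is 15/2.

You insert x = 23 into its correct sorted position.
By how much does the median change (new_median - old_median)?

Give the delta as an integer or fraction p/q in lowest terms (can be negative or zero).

Old median = 15/2
After inserting x = 23: new sorted = [-5, 1, 3, 12, 23, 24, 27]
New median = 12
Delta = 12 - 15/2 = 9/2

Answer: 9/2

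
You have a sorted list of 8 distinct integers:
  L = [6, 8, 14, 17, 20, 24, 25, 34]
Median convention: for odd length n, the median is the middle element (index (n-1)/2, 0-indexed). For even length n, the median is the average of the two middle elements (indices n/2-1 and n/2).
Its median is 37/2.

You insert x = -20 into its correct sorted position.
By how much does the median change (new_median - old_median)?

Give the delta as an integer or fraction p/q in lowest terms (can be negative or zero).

Old median = 37/2
After inserting x = -20: new sorted = [-20, 6, 8, 14, 17, 20, 24, 25, 34]
New median = 17
Delta = 17 - 37/2 = -3/2

Answer: -3/2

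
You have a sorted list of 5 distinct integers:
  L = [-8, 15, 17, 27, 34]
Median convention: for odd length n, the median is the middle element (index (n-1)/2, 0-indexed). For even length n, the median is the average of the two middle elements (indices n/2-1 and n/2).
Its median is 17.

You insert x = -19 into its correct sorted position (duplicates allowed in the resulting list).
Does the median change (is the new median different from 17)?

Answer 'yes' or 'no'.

Old median = 17
Insert x = -19
New median = 16
Changed? yes

Answer: yes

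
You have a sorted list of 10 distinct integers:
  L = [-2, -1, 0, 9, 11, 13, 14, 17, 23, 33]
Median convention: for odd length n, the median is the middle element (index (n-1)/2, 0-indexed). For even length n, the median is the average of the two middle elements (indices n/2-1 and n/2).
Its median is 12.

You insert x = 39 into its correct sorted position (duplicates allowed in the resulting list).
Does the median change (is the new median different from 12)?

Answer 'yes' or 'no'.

Answer: yes

Derivation:
Old median = 12
Insert x = 39
New median = 13
Changed? yes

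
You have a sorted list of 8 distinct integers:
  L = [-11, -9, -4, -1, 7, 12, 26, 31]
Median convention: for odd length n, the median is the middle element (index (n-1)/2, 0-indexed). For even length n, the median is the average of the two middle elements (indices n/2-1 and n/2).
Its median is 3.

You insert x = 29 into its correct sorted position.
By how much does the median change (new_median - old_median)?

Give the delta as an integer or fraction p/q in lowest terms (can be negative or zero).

Answer: 4

Derivation:
Old median = 3
After inserting x = 29: new sorted = [-11, -9, -4, -1, 7, 12, 26, 29, 31]
New median = 7
Delta = 7 - 3 = 4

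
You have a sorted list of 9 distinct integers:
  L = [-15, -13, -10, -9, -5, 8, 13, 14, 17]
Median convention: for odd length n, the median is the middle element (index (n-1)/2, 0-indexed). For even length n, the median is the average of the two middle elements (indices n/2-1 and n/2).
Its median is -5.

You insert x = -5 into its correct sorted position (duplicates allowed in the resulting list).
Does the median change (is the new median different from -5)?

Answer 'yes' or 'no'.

Old median = -5
Insert x = -5
New median = -5
Changed? no

Answer: no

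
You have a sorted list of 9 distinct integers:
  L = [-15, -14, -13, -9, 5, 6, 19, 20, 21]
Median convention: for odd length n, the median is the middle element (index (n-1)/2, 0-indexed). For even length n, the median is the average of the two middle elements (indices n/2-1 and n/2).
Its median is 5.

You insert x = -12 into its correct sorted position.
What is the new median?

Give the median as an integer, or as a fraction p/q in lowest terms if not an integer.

Old list (sorted, length 9): [-15, -14, -13, -9, 5, 6, 19, 20, 21]
Old median = 5
Insert x = -12
Old length odd (9). Middle was index 4 = 5.
New length even (10). New median = avg of two middle elements.
x = -12: 3 elements are < x, 6 elements are > x.
New sorted list: [-15, -14, -13, -12, -9, 5, 6, 19, 20, 21]
New median = -2

Answer: -2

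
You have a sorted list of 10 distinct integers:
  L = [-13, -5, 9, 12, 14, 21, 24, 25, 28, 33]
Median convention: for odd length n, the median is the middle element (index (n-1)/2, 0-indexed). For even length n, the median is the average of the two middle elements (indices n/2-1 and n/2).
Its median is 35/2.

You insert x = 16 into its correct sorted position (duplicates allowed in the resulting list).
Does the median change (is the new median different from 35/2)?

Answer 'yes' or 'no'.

Old median = 35/2
Insert x = 16
New median = 16
Changed? yes

Answer: yes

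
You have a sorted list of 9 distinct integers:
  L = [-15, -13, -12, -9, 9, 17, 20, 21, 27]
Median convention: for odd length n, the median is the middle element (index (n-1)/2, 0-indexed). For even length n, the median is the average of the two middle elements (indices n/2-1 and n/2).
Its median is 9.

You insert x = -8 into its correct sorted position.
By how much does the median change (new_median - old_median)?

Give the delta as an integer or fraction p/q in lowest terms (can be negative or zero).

Old median = 9
After inserting x = -8: new sorted = [-15, -13, -12, -9, -8, 9, 17, 20, 21, 27]
New median = 1/2
Delta = 1/2 - 9 = -17/2

Answer: -17/2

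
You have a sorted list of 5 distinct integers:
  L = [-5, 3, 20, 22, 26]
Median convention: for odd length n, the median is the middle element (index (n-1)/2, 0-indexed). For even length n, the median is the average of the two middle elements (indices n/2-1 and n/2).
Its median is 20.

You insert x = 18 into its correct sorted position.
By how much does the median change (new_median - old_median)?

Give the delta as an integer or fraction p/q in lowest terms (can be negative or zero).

Old median = 20
After inserting x = 18: new sorted = [-5, 3, 18, 20, 22, 26]
New median = 19
Delta = 19 - 20 = -1

Answer: -1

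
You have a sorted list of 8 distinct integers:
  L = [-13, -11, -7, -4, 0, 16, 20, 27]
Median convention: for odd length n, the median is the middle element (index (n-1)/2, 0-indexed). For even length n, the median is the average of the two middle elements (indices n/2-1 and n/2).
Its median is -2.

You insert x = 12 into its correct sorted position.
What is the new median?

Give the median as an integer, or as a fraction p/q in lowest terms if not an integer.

Old list (sorted, length 8): [-13, -11, -7, -4, 0, 16, 20, 27]
Old median = -2
Insert x = 12
Old length even (8). Middle pair: indices 3,4 = -4,0.
New length odd (9). New median = single middle element.
x = 12: 5 elements are < x, 3 elements are > x.
New sorted list: [-13, -11, -7, -4, 0, 12, 16, 20, 27]
New median = 0

Answer: 0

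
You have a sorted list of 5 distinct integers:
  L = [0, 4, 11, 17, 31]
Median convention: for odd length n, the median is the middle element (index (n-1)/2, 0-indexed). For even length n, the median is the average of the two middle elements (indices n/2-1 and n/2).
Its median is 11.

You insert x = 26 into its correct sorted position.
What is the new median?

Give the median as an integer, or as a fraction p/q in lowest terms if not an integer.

Old list (sorted, length 5): [0, 4, 11, 17, 31]
Old median = 11
Insert x = 26
Old length odd (5). Middle was index 2 = 11.
New length even (6). New median = avg of two middle elements.
x = 26: 4 elements are < x, 1 elements are > x.
New sorted list: [0, 4, 11, 17, 26, 31]
New median = 14

Answer: 14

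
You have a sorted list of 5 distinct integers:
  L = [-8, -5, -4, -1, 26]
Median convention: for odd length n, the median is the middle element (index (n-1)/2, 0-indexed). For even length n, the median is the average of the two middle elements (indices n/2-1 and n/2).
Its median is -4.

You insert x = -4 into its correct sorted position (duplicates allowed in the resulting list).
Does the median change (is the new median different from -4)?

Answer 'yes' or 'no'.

Old median = -4
Insert x = -4
New median = -4
Changed? no

Answer: no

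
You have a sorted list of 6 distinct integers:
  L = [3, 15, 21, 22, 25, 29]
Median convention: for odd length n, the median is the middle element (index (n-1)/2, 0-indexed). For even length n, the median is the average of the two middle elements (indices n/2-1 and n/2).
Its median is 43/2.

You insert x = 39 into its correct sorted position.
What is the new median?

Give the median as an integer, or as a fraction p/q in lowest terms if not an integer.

Answer: 22

Derivation:
Old list (sorted, length 6): [3, 15, 21, 22, 25, 29]
Old median = 43/2
Insert x = 39
Old length even (6). Middle pair: indices 2,3 = 21,22.
New length odd (7). New median = single middle element.
x = 39: 6 elements are < x, 0 elements are > x.
New sorted list: [3, 15, 21, 22, 25, 29, 39]
New median = 22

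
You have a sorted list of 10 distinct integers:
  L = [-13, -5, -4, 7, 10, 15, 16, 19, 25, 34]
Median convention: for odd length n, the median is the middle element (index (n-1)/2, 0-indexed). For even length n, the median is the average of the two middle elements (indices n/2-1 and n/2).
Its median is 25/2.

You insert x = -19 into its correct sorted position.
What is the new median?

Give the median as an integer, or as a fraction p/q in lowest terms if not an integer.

Answer: 10

Derivation:
Old list (sorted, length 10): [-13, -5, -4, 7, 10, 15, 16, 19, 25, 34]
Old median = 25/2
Insert x = -19
Old length even (10). Middle pair: indices 4,5 = 10,15.
New length odd (11). New median = single middle element.
x = -19: 0 elements are < x, 10 elements are > x.
New sorted list: [-19, -13, -5, -4, 7, 10, 15, 16, 19, 25, 34]
New median = 10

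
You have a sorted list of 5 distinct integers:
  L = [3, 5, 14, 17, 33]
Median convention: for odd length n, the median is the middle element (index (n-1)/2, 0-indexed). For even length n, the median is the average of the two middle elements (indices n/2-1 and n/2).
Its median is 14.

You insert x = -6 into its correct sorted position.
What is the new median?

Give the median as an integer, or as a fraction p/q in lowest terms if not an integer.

Answer: 19/2

Derivation:
Old list (sorted, length 5): [3, 5, 14, 17, 33]
Old median = 14
Insert x = -6
Old length odd (5). Middle was index 2 = 14.
New length even (6). New median = avg of two middle elements.
x = -6: 0 elements are < x, 5 elements are > x.
New sorted list: [-6, 3, 5, 14, 17, 33]
New median = 19/2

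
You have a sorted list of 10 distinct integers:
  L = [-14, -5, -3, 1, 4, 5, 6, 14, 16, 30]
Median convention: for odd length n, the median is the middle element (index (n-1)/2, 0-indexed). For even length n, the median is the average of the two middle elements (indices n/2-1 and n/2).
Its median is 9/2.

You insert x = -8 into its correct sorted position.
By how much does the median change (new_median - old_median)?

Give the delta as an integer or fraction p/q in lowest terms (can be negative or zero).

Old median = 9/2
After inserting x = -8: new sorted = [-14, -8, -5, -3, 1, 4, 5, 6, 14, 16, 30]
New median = 4
Delta = 4 - 9/2 = -1/2

Answer: -1/2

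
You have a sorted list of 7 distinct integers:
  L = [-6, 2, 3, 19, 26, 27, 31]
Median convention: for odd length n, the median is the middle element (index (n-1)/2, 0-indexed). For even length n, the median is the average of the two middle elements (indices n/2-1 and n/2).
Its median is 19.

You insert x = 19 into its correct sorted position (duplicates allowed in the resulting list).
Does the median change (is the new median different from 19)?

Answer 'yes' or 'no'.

Old median = 19
Insert x = 19
New median = 19
Changed? no

Answer: no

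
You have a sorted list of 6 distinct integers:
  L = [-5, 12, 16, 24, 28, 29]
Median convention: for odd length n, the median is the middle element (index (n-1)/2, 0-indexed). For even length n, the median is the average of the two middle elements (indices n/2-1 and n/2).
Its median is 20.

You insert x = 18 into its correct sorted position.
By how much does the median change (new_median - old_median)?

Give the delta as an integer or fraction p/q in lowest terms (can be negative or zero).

Old median = 20
After inserting x = 18: new sorted = [-5, 12, 16, 18, 24, 28, 29]
New median = 18
Delta = 18 - 20 = -2

Answer: -2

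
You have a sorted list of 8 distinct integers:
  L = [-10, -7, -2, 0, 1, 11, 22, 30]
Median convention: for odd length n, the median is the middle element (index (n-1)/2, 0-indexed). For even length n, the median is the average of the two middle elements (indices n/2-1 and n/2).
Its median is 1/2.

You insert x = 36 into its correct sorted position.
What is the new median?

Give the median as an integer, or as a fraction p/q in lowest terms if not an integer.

Answer: 1

Derivation:
Old list (sorted, length 8): [-10, -7, -2, 0, 1, 11, 22, 30]
Old median = 1/2
Insert x = 36
Old length even (8). Middle pair: indices 3,4 = 0,1.
New length odd (9). New median = single middle element.
x = 36: 8 elements are < x, 0 elements are > x.
New sorted list: [-10, -7, -2, 0, 1, 11, 22, 30, 36]
New median = 1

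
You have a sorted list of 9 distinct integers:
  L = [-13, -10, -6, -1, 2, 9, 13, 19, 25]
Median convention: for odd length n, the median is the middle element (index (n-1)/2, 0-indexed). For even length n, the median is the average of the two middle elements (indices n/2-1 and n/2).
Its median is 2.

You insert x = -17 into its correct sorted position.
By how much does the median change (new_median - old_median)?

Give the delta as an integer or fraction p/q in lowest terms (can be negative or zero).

Answer: -3/2

Derivation:
Old median = 2
After inserting x = -17: new sorted = [-17, -13, -10, -6, -1, 2, 9, 13, 19, 25]
New median = 1/2
Delta = 1/2 - 2 = -3/2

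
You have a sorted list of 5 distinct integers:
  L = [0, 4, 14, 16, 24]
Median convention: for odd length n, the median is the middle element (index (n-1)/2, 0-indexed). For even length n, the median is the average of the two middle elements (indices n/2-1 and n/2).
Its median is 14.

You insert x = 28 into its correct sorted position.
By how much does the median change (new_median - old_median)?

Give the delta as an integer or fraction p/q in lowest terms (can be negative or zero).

Answer: 1

Derivation:
Old median = 14
After inserting x = 28: new sorted = [0, 4, 14, 16, 24, 28]
New median = 15
Delta = 15 - 14 = 1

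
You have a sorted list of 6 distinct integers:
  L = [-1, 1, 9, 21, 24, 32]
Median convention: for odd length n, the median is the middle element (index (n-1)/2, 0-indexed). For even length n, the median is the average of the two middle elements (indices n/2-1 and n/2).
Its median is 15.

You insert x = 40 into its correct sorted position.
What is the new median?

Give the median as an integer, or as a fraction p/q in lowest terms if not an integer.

Answer: 21

Derivation:
Old list (sorted, length 6): [-1, 1, 9, 21, 24, 32]
Old median = 15
Insert x = 40
Old length even (6). Middle pair: indices 2,3 = 9,21.
New length odd (7). New median = single middle element.
x = 40: 6 elements are < x, 0 elements are > x.
New sorted list: [-1, 1, 9, 21, 24, 32, 40]
New median = 21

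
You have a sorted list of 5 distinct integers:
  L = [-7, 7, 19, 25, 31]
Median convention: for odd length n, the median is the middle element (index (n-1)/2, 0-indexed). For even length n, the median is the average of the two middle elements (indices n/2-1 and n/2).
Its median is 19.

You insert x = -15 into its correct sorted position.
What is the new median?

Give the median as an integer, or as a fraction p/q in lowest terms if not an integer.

Old list (sorted, length 5): [-7, 7, 19, 25, 31]
Old median = 19
Insert x = -15
Old length odd (5). Middle was index 2 = 19.
New length even (6). New median = avg of two middle elements.
x = -15: 0 elements are < x, 5 elements are > x.
New sorted list: [-15, -7, 7, 19, 25, 31]
New median = 13

Answer: 13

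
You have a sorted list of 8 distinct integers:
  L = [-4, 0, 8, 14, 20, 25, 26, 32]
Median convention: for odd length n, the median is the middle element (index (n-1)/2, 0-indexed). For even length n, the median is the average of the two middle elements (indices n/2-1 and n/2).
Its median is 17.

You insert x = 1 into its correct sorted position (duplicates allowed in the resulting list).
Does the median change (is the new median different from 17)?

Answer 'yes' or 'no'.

Old median = 17
Insert x = 1
New median = 14
Changed? yes

Answer: yes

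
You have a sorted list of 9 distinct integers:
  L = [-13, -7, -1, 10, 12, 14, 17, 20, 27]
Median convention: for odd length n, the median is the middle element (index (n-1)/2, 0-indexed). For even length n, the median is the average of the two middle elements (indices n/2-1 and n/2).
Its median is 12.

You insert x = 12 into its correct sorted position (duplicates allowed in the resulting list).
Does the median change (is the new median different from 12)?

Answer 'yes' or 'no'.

Answer: no

Derivation:
Old median = 12
Insert x = 12
New median = 12
Changed? no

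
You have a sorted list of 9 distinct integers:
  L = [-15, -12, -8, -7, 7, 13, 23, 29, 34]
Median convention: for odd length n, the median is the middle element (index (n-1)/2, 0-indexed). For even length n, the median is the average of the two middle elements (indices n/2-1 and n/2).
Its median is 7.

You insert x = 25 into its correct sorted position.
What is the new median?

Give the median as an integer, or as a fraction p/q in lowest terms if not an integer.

Answer: 10

Derivation:
Old list (sorted, length 9): [-15, -12, -8, -7, 7, 13, 23, 29, 34]
Old median = 7
Insert x = 25
Old length odd (9). Middle was index 4 = 7.
New length even (10). New median = avg of two middle elements.
x = 25: 7 elements are < x, 2 elements are > x.
New sorted list: [-15, -12, -8, -7, 7, 13, 23, 25, 29, 34]
New median = 10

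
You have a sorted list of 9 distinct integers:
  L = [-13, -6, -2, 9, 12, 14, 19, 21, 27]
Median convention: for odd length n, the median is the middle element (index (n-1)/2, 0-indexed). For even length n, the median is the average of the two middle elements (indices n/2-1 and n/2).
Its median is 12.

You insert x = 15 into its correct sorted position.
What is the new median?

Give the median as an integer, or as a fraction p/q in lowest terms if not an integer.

Old list (sorted, length 9): [-13, -6, -2, 9, 12, 14, 19, 21, 27]
Old median = 12
Insert x = 15
Old length odd (9). Middle was index 4 = 12.
New length even (10). New median = avg of two middle elements.
x = 15: 6 elements are < x, 3 elements are > x.
New sorted list: [-13, -6, -2, 9, 12, 14, 15, 19, 21, 27]
New median = 13

Answer: 13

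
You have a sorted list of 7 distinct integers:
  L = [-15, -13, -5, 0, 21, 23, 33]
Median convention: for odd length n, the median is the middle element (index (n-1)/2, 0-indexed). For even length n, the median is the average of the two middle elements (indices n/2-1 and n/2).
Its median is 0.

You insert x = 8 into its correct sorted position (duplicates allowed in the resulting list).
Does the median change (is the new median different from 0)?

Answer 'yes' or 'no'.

Old median = 0
Insert x = 8
New median = 4
Changed? yes

Answer: yes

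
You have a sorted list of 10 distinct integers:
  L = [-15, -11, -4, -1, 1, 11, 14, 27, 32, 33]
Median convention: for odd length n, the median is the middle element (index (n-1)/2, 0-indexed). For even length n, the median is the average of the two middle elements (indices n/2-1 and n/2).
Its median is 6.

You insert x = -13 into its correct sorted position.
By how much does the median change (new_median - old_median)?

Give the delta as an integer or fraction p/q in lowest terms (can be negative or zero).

Old median = 6
After inserting x = -13: new sorted = [-15, -13, -11, -4, -1, 1, 11, 14, 27, 32, 33]
New median = 1
Delta = 1 - 6 = -5

Answer: -5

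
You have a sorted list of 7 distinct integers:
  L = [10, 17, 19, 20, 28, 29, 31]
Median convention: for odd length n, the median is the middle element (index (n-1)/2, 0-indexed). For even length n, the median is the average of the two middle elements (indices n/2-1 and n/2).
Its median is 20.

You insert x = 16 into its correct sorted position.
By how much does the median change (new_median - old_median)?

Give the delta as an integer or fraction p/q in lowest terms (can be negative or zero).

Answer: -1/2

Derivation:
Old median = 20
After inserting x = 16: new sorted = [10, 16, 17, 19, 20, 28, 29, 31]
New median = 39/2
Delta = 39/2 - 20 = -1/2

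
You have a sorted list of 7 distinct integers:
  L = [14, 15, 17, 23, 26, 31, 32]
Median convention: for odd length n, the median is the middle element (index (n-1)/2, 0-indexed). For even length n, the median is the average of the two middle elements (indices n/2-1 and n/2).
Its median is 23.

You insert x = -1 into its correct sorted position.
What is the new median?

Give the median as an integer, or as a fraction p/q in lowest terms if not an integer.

Answer: 20

Derivation:
Old list (sorted, length 7): [14, 15, 17, 23, 26, 31, 32]
Old median = 23
Insert x = -1
Old length odd (7). Middle was index 3 = 23.
New length even (8). New median = avg of two middle elements.
x = -1: 0 elements are < x, 7 elements are > x.
New sorted list: [-1, 14, 15, 17, 23, 26, 31, 32]
New median = 20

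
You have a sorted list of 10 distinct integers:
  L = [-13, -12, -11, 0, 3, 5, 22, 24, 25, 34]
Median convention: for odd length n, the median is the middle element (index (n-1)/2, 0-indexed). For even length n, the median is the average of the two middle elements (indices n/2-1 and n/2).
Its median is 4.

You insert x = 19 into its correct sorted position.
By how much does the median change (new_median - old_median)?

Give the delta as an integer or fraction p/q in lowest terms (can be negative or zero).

Answer: 1

Derivation:
Old median = 4
After inserting x = 19: new sorted = [-13, -12, -11, 0, 3, 5, 19, 22, 24, 25, 34]
New median = 5
Delta = 5 - 4 = 1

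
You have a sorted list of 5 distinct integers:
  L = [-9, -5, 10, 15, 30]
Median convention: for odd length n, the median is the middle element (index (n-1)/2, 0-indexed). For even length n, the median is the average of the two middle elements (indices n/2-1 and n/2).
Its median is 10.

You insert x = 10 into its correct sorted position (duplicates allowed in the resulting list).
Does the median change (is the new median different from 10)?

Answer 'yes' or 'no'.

Old median = 10
Insert x = 10
New median = 10
Changed? no

Answer: no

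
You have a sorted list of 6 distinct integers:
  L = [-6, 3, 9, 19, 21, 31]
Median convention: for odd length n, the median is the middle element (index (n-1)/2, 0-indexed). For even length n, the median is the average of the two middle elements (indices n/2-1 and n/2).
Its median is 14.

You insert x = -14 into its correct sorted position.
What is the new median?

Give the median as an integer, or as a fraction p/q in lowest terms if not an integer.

Answer: 9

Derivation:
Old list (sorted, length 6): [-6, 3, 9, 19, 21, 31]
Old median = 14
Insert x = -14
Old length even (6). Middle pair: indices 2,3 = 9,19.
New length odd (7). New median = single middle element.
x = -14: 0 elements are < x, 6 elements are > x.
New sorted list: [-14, -6, 3, 9, 19, 21, 31]
New median = 9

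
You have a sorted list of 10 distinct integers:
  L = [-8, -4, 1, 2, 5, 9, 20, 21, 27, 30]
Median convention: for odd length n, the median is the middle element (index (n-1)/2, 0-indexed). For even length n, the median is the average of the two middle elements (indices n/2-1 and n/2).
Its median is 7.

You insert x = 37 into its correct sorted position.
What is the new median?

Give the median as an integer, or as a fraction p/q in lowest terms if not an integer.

Answer: 9

Derivation:
Old list (sorted, length 10): [-8, -4, 1, 2, 5, 9, 20, 21, 27, 30]
Old median = 7
Insert x = 37
Old length even (10). Middle pair: indices 4,5 = 5,9.
New length odd (11). New median = single middle element.
x = 37: 10 elements are < x, 0 elements are > x.
New sorted list: [-8, -4, 1, 2, 5, 9, 20, 21, 27, 30, 37]
New median = 9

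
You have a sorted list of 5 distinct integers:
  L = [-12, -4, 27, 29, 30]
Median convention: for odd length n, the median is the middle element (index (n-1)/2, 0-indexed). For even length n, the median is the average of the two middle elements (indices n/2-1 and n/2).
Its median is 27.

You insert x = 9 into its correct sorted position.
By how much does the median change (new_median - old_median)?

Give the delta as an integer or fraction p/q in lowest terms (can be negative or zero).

Old median = 27
After inserting x = 9: new sorted = [-12, -4, 9, 27, 29, 30]
New median = 18
Delta = 18 - 27 = -9

Answer: -9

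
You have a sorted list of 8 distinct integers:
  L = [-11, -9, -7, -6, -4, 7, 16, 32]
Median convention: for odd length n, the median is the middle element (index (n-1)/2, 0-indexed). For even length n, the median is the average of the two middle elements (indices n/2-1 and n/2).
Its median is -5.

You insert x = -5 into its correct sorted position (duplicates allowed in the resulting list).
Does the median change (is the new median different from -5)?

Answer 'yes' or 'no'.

Old median = -5
Insert x = -5
New median = -5
Changed? no

Answer: no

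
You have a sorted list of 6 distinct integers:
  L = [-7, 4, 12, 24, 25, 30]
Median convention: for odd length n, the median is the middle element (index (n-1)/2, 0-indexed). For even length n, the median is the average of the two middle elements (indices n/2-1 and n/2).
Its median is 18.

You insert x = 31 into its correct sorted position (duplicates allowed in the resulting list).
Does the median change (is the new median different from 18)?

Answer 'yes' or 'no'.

Answer: yes

Derivation:
Old median = 18
Insert x = 31
New median = 24
Changed? yes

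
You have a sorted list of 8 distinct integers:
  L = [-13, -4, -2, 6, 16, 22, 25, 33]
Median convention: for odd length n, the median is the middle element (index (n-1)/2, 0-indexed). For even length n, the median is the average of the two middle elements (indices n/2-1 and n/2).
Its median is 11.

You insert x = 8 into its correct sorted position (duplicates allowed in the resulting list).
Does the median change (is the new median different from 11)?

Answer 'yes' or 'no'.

Answer: yes

Derivation:
Old median = 11
Insert x = 8
New median = 8
Changed? yes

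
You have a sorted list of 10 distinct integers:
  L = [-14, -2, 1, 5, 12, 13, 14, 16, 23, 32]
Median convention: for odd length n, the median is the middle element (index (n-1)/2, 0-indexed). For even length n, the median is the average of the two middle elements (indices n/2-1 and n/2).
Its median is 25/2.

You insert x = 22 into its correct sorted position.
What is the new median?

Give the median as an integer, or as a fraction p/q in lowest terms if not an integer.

Answer: 13

Derivation:
Old list (sorted, length 10): [-14, -2, 1, 5, 12, 13, 14, 16, 23, 32]
Old median = 25/2
Insert x = 22
Old length even (10). Middle pair: indices 4,5 = 12,13.
New length odd (11). New median = single middle element.
x = 22: 8 elements are < x, 2 elements are > x.
New sorted list: [-14, -2, 1, 5, 12, 13, 14, 16, 22, 23, 32]
New median = 13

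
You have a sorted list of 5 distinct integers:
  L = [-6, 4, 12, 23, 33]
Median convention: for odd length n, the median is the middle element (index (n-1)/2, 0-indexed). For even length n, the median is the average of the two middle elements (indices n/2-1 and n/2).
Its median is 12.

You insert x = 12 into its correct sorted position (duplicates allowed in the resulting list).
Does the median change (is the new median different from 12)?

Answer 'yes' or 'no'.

Answer: no

Derivation:
Old median = 12
Insert x = 12
New median = 12
Changed? no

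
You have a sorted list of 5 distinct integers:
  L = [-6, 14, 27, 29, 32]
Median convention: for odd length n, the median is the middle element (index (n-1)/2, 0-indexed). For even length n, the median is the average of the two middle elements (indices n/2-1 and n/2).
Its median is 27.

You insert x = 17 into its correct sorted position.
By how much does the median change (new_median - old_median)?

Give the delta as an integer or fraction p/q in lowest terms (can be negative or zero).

Old median = 27
After inserting x = 17: new sorted = [-6, 14, 17, 27, 29, 32]
New median = 22
Delta = 22 - 27 = -5

Answer: -5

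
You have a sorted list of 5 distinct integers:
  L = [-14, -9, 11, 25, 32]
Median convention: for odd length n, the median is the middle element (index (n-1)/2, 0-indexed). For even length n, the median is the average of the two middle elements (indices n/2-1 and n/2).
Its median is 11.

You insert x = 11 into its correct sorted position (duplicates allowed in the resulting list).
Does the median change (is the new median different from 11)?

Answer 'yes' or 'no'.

Answer: no

Derivation:
Old median = 11
Insert x = 11
New median = 11
Changed? no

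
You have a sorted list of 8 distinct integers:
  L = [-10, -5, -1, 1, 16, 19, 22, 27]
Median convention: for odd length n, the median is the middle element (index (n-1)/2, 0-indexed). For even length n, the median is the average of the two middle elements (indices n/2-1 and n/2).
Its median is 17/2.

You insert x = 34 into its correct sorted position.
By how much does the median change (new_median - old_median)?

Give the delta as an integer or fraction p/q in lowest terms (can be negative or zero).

Answer: 15/2

Derivation:
Old median = 17/2
After inserting x = 34: new sorted = [-10, -5, -1, 1, 16, 19, 22, 27, 34]
New median = 16
Delta = 16 - 17/2 = 15/2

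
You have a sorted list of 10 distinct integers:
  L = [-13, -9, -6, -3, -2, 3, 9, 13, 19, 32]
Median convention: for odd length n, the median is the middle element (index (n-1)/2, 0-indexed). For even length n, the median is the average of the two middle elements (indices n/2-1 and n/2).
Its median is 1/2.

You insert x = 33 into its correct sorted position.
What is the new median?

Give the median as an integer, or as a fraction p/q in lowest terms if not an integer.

Answer: 3

Derivation:
Old list (sorted, length 10): [-13, -9, -6, -3, -2, 3, 9, 13, 19, 32]
Old median = 1/2
Insert x = 33
Old length even (10). Middle pair: indices 4,5 = -2,3.
New length odd (11). New median = single middle element.
x = 33: 10 elements are < x, 0 elements are > x.
New sorted list: [-13, -9, -6, -3, -2, 3, 9, 13, 19, 32, 33]
New median = 3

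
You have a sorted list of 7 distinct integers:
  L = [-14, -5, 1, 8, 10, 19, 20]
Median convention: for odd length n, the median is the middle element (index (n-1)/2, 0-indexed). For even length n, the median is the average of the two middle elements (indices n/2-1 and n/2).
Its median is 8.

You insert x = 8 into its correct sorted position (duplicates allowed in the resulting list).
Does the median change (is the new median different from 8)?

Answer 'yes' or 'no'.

Answer: no

Derivation:
Old median = 8
Insert x = 8
New median = 8
Changed? no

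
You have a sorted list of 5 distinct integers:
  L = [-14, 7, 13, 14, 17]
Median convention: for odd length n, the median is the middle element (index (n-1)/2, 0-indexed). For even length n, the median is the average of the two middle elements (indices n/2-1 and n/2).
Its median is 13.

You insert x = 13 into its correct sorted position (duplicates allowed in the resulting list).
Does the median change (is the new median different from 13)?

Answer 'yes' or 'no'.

Answer: no

Derivation:
Old median = 13
Insert x = 13
New median = 13
Changed? no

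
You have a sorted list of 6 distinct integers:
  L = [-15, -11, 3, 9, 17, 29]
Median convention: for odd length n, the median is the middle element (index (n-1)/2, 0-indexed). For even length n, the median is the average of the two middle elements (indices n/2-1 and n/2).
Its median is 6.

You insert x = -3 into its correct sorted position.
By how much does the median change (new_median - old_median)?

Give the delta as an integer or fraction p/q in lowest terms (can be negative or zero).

Answer: -3

Derivation:
Old median = 6
After inserting x = -3: new sorted = [-15, -11, -3, 3, 9, 17, 29]
New median = 3
Delta = 3 - 6 = -3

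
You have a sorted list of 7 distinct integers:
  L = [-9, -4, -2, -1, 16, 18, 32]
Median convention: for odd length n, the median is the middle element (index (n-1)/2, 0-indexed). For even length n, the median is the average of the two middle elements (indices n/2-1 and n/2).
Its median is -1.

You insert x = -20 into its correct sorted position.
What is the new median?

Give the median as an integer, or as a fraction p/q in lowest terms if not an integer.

Old list (sorted, length 7): [-9, -4, -2, -1, 16, 18, 32]
Old median = -1
Insert x = -20
Old length odd (7). Middle was index 3 = -1.
New length even (8). New median = avg of two middle elements.
x = -20: 0 elements are < x, 7 elements are > x.
New sorted list: [-20, -9, -4, -2, -1, 16, 18, 32]
New median = -3/2

Answer: -3/2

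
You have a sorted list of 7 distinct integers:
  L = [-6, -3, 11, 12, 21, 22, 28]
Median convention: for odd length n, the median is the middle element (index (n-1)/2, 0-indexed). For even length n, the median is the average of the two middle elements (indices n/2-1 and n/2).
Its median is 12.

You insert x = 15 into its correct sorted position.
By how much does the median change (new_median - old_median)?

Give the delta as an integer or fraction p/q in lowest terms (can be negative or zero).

Answer: 3/2

Derivation:
Old median = 12
After inserting x = 15: new sorted = [-6, -3, 11, 12, 15, 21, 22, 28]
New median = 27/2
Delta = 27/2 - 12 = 3/2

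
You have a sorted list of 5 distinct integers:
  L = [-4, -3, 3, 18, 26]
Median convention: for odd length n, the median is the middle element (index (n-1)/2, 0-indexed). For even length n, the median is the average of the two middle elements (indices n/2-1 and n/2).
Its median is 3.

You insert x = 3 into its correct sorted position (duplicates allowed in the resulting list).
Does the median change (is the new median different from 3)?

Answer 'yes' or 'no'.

Answer: no

Derivation:
Old median = 3
Insert x = 3
New median = 3
Changed? no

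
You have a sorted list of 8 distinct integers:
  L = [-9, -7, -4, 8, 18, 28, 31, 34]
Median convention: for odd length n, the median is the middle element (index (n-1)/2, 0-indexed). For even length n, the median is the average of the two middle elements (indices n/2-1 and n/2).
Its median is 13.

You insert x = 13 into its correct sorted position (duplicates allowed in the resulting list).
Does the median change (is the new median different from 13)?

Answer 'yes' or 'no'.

Answer: no

Derivation:
Old median = 13
Insert x = 13
New median = 13
Changed? no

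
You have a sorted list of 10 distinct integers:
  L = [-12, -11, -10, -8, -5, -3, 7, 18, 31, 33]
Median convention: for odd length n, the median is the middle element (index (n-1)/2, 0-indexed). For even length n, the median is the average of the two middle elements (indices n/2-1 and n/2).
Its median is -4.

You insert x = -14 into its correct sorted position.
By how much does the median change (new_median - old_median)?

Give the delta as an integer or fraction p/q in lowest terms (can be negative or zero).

Answer: -1

Derivation:
Old median = -4
After inserting x = -14: new sorted = [-14, -12, -11, -10, -8, -5, -3, 7, 18, 31, 33]
New median = -5
Delta = -5 - -4 = -1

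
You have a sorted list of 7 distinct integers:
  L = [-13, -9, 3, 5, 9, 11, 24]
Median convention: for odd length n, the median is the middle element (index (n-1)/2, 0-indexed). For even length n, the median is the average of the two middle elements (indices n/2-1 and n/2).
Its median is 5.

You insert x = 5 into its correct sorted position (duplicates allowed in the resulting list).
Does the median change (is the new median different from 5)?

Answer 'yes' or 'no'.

Old median = 5
Insert x = 5
New median = 5
Changed? no

Answer: no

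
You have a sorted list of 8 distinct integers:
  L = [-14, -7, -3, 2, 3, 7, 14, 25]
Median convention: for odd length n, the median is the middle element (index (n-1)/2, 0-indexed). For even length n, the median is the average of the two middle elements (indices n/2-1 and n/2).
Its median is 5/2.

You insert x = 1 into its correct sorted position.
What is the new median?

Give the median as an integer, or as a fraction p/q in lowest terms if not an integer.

Answer: 2

Derivation:
Old list (sorted, length 8): [-14, -7, -3, 2, 3, 7, 14, 25]
Old median = 5/2
Insert x = 1
Old length even (8). Middle pair: indices 3,4 = 2,3.
New length odd (9). New median = single middle element.
x = 1: 3 elements are < x, 5 elements are > x.
New sorted list: [-14, -7, -3, 1, 2, 3, 7, 14, 25]
New median = 2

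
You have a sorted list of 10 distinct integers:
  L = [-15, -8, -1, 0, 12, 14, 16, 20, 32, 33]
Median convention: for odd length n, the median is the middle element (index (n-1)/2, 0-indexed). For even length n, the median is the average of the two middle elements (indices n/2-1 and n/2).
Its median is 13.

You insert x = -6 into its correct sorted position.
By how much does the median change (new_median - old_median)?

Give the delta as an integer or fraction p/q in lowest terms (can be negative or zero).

Answer: -1

Derivation:
Old median = 13
After inserting x = -6: new sorted = [-15, -8, -6, -1, 0, 12, 14, 16, 20, 32, 33]
New median = 12
Delta = 12 - 13 = -1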